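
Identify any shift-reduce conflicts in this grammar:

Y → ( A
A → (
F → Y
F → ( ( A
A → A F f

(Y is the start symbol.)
A shift-reduce conflict occurs when an LR(0) state has both:
  - a complete (reduce) item [A → α .] (dot at the end), and
  - a shift item [B → β . c γ] (dot before a terminal).

Augment with Y' → Y and build the canonical LR(0) collection (I0 = CLOSURE({[Y' → . Y]}), then GOTO on every symbol after a dot until no new states appear). It has 11 states:
  I0: { [Y → . ( A], [Y' → . Y] }  — shift
  I1: { [A → . (], [A → . A F f], [Y → ( . A] }  — shift
  I2: { [Y' → Y .] }  — accept
  I3: { [A → ( .] }  — reduce
  I4: { [A → A . F f], [F → . ( ( A], [F → . Y], [Y → ( A .], [Y → . ( A] }  — shift, reduce
  I5: { [A → . (], [A → . A F f], [F → ( . ( A], [Y → ( . A] }  — shift
  I6: { [A → A F . f] }  — shift
  I7: { [F → Y .] }  — reduce
  I8: { [A → A F f .] }  — reduce
  I9: { [A → ( .], [A → . (], [A → . A F f], [F → ( ( . A] }  — shift, reduce
  I10: { [A → A . F f], [F → ( ( A .], [F → . ( ( A], [F → . Y], [Y → . ( A] }  — shift, reduce

I4 contains reduce item [Y → ( A .] and shift items [F → . ( ( A], [Y → . ( A] — shift-reduce conflict.
I9 contains reduce item [A → ( .] and shift item [A → . (] — shift-reduce conflict.
I10 contains reduce item [F → ( ( A .] and shift items [F → . ( ( A], [Y → . ( A] — shift-reduce conflict.

Answer: Yes — I4: [Y → ( A .] vs [F → . ( ( A]; I9: [A → ( .] vs [A → . (]; I10: [F → ( ( A .] vs [F → . ( ( A]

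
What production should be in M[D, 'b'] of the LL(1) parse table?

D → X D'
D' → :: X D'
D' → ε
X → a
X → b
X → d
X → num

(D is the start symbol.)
To find M[D, 'b'], we find productions for D where 'b' is in the predict set (PREDICT(N → α) = (FIRST(α) \ {ε}) ∪ (FOLLOW(N) if α ⇒* ε)).

Relevant sets:
  FIRST(X) = { 'a', 'b', 'd', 'num' }

D → X D': PREDICT = { 'a', 'b', 'd', 'num' }
  'b' is in predict set, so this production goes in M[D, 'b']

M[D, 'b'] = D → X D'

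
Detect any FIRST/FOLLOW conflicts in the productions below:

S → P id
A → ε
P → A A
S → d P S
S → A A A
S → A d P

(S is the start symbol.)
No FIRST/FOLLOW conflicts.

A FIRST/FOLLOW conflict occurs when a non-terminal N has a nullable alternative N → β (β ⇒* ε) and another alternative N → α with FIRST(α) ∩ FOLLOW(N) ≠ ∅: on such a lookahead the parser cannot decide between expanding α and letting N vanish via β.

Nullable non-terminals: A, P, S.
FIRST sets used below: FIRST(P) = { ε }, FIRST(A) = { ε }
A has a nullable alternative but only one production, so nothing to check.
P has a nullable alternative but only one production, so nothing to check.

S: nullable alternative(s) S → A A A; FOLLOW(S) = { $ }
  S → P id: FIRST \ {ε} = { 'id' } — disjoint from FOLLOW(S)
  S → d P S: FIRST \ {ε} = { 'd' } — disjoint from FOLLOW(S)
  S → A A A: FIRST \ {ε} = { } — this is the only nullable alternative, skip
  S → A d P: FIRST \ {ε} = { 'd' } — disjoint from FOLLOW(S)

No FIRST/FOLLOW conflicts found.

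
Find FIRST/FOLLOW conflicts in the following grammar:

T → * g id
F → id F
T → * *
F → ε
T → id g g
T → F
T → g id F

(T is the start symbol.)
No FIRST/FOLLOW conflicts.

Nullable non-terminals: F, T.
FIRST sets used below: FIRST(F) = { 'id', ε }

F: nullable alternative(s) F → ε; FOLLOW(F) = { $ }
  F → id F: FIRST \ {ε} = { 'id' } — disjoint from FOLLOW(F)
  F → ε: FIRST \ {ε} = { } — this is the only nullable alternative, skip

T: nullable alternative(s) T → F; FOLLOW(T) = { $ }
  T → * g id: FIRST \ {ε} = { '*' } — disjoint from FOLLOW(T)
  T → * *: FIRST \ {ε} = { '*' } — disjoint from FOLLOW(T)
  T → id g g: FIRST \ {ε} = { 'id' } — disjoint from FOLLOW(T)
  T → F: FIRST \ {ε} = { 'id' } — this is the only nullable alternative, skip
  T → g id F: FIRST \ {ε} = { 'g' } — disjoint from FOLLOW(T)

No FIRST/FOLLOW conflicts found.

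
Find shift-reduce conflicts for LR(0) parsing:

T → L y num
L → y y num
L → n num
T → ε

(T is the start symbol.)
Yes — I0: [T → .] vs [L → . n num]

Augment with T' → T and build the canonical LR(0) collection (I0 = CLOSURE({[T' → . T]}), then GOTO on every symbol after a dot until no new states appear). It has 10 states:
  I0: { [L → . n num], [L → . y y num], [T → . L y num], [T → .], [T' → . T] }  — shift, reduce
  I1: { [T → L . y num] }  — shift
  I2: { [T' → T .] }  — accept
  I3: { [L → n . num] }  — shift
  I4: { [L → y . y num] }  — shift
  I5: { [L → y y . num] }  — shift
  I6: { [L → y y num .] }  — reduce
  I7: { [L → n num .] }  — reduce
  I8: { [T → L y . num] }  — shift
  I9: { [T → L y num .] }  — reduce

I0 contains reduce item [T → .] and shift items [L → . n num], [L → . y y num] — shift-reduce conflict.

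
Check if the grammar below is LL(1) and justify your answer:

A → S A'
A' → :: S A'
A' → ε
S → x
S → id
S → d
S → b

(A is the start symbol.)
A grammar is LL(1) if for each non-terminal N with multiple productions, the predict sets of those productions are pairwise disjoint, where PREDICT(N → α) = (FIRST(α) \ {ε}) ∪ (FOLLOW(N) if α ⇒* ε).

Relevant sets:
  FOLLOW(A') = { $ }

For A':
  PREDICT(A' → :: S A') = { '::' }
  PREDICT(A' → ε) = { $ }
For S:
  PREDICT(S → x) = { 'x' }
  PREDICT(S → id) = { 'id' }
  PREDICT(S → d) = { 'd' }
  PREDICT(S → b) = { 'b' }
A has a single production, so nothing to check there.

All predict sets are disjoint. The grammar IS LL(1).

Answer: Yes, the grammar is LL(1).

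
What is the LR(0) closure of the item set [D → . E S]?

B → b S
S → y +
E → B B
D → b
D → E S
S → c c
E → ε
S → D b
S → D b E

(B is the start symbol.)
{ [B → . b S], [D → . E S], [E → . B B], [E → .] }

Start with: [D → . E S]
  [D → . E S] has the dot before E: add [E → . B B], [E → .]
  [E → . B B] has the dot before B: add [B → . b S]
No further items can be added.

CLOSURE = { [B → . b S], [D → . E S], [E → . B B], [E → .] }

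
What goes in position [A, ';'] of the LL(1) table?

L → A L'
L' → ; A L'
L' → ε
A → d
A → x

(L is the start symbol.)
Empty (error entry)

To find M[A, ';'], we find productions for A where ';' is in the predict set (PREDICT(N → α) = (FIRST(α) \ {ε}) ∪ (FOLLOW(N) if α ⇒* ε)).

A → d: PREDICT = { 'd' }
A → x: PREDICT = { 'x' }

M[A, ';'] is empty (no production applies)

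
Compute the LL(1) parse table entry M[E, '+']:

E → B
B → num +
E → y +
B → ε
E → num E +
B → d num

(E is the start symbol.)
To find M[E, '+'], we find productions for E where '+' is in the predict set (PREDICT(N → α) = (FIRST(α) \ {ε}) ∪ (FOLLOW(N) if α ⇒* ε)).

Relevant sets:
  FIRST(B) = { 'd', 'num', ε }
  FOLLOW(E) = { $, '+' }

E → B: PREDICT = { $, '+', 'd', 'num' }
  '+' is in predict set, so this production goes in M[E, '+']
E → y +: PREDICT = { 'y' }
E → num E +: PREDICT = { 'num' }

M[E, '+'] = E → B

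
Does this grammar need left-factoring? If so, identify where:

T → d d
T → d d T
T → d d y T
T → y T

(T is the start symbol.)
Yes, T has productions with common prefix 'd d'

Left-factoring is needed when two productions for the same non-terminal
share a common prefix on the right-hand side.

Productions for T:
  T → d d
  T → d d T
  T → d d y T
  T → y T

Found common prefix 'd d' in productions for T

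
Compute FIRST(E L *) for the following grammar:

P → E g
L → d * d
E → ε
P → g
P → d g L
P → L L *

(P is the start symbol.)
FIRST sets of the non-terminals involved (from the grammar, by fixed-point iteration):
  FIRST(E) = { ε }
  FIRST(L) = { 'd' }

To compute FIRST(E L *), process the symbols left to right:
Symbol E is a non-terminal. Add FIRST(E) \ {ε} = { }
E is nullable (ε ∈ FIRST(E)), continue to the next symbol.
Symbol L is a non-terminal. Add FIRST(L) \ {ε} = { 'd' }
L is not nullable (ε ∉ FIRST(L)), so stop here.
FIRST(E L *) = { 'd' }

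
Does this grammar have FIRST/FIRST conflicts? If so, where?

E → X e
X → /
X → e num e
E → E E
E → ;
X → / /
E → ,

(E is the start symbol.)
Yes. E → X e / E → E E on { '/', 'e' }; E → E E / E → ';' on { ';' }; E → E E / E → ',' on { ',' }; X → '/' / X → '/' '/' on { '/' }

FIRST sets of the non-terminals at (or reachable through a nullable prefix from) the front of some alternative:
  FIRST(X) = { '/', 'e' }
  FIRST(E) = { ',', '/', ';', 'e' }

Productions for E:
  E → X e: FIRST = { '/', 'e' }
  E → E E: FIRST = { ',', '/', ';', 'e' }
  E → ;: FIRST = { ';' }
  E → ,: FIRST = { ',' }
Productions for X:
  X → /: FIRST = { '/' }
  X → e num e: FIRST = { 'e' }
  X → / /: FIRST = { '/' }

Conflict for E: E → X e and E → E E
  Overlap: { '/', 'e' }
Conflict for E: E → E E and E → ;
  Overlap: { ';' }
Conflict for E: E → E E and E → ,
  Overlap: { ',' }
Conflict for X: X → / and X → / /
  Overlap: { '/' }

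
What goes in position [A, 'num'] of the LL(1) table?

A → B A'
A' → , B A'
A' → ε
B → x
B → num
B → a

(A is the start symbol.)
A → B A'

To find M[A, 'num'], we find productions for A where 'num' is in the predict set (PREDICT(N → α) = (FIRST(α) \ {ε}) ∪ (FOLLOW(N) if α ⇒* ε)).

Relevant sets:
  FIRST(B) = { 'a', 'num', 'x' }

A → B A': PREDICT = { 'a', 'num', 'x' }
  'num' is in predict set, so this production goes in M[A, 'num']

M[A, 'num'] = A → B A'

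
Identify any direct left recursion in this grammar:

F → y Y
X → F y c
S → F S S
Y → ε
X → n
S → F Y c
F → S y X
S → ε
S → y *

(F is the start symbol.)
No direct left recursion

F → y Y: starts with y
X → F y c: starts with F
S → F S S: starts with F
Y → ε: starts with ε
X → n: starts with n
S → F Y c: starts with F
F → S y X: starts with S
S → ε: starts with ε
S → y *: starts with y

No direct left recursion found.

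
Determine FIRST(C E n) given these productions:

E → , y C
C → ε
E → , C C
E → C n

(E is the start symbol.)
{ ',', 'n' }

FIRST sets of the non-terminals involved (from the grammar, by fixed-point iteration):
  FIRST(C) = { ε }
  FIRST(E) = { ',', 'n' }

To compute FIRST(C E n), process the symbols left to right:
Symbol C is a non-terminal. Add FIRST(C) \ {ε} = { }
C is nullable (ε ∈ FIRST(C)), continue to the next symbol.
Symbol E is a non-terminal. Add FIRST(E) \ {ε} = { ',', 'n' }
E is not nullable (ε ∉ FIRST(E)), so stop here.
FIRST(C E n) = { ',', 'n' }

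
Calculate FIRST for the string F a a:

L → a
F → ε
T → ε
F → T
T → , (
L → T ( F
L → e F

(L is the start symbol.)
FIRST sets of the non-terminals involved (from the grammar, by fixed-point iteration):
  FIRST(F) = { ',', ε }

To compute FIRST(F a a), process the symbols left to right:
Symbol F is a non-terminal. Add FIRST(F) \ {ε} = { ',' }
F is nullable (ε ∈ FIRST(F)), continue to the next symbol.
Symbol a is a terminal. Add 'a' and stop.
FIRST(F a a) = { ',', 'a' }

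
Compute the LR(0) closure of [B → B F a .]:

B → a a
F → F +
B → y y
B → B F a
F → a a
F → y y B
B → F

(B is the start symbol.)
To compute CLOSURE, for each item [A → α.Bβ] where B is a non-terminal, add [B → .γ] for all productions B → γ; repeat for the newly added items until nothing changes.

Start with: [B → B F a .]
The dot is at the end, so nothing is added.

CLOSURE = { [B → B F a .] }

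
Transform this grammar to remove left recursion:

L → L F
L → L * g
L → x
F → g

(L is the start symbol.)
L → x L'
L' → F L'
L' → * g L'
L' → ε
F → g

L is directly left-recursive. The standard transformation for
  A → A α₁ | ... | A α_m | β₁ | ... | β_n
is
  A  → β₁ A' | ... | β_n A'
  A' → α₁ A' | ... | α_m A' | ε

L → x becomes L → x L'
L → L F becomes L' → F L'
L → L * g becomes L' → * g L'
Add L' → ε

Productions for other non-terminals are unchanged:
  F → g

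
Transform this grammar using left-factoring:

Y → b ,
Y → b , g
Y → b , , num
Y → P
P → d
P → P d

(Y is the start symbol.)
Left-factoring transforms A → αβ₁ | αβ₂ into A → αA' and A' → β₁ | β₂
(α is the longest common prefix among the alternatives). Repeat until
no nonterminal has two alternatives with a common prefix.

Round 1: Y has alternatives sharing prefix 'b ,'. Introduce Y': Y → b , Y'
  Add: Y' → ε
  Add: Y' → g
  Add: Y' → , num

No remaining common prefixes — done.

Resulting grammar:
Y → b , Y'
Y' → ε
Y' → g
Y' → , num
Y → P
P → d
P → P d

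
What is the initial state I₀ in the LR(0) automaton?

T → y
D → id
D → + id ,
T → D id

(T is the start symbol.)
First, augment the grammar with T' → T
I₀ = CLOSURE({ [T' → . T] }):
  [T' → . T] has the dot before T: add [T → . y], [T → . D id]
  [T → . D id] has the dot before D: add [D → . id], [D → . + id ,]
No further items can be added.

I₀ = { [D → . + id ,], [D → . id], [T → . D id], [T → . y], [T' → . T] }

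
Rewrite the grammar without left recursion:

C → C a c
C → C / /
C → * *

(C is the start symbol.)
C is directly left-recursive. The standard transformation for
  A → A α₁ | ... | A α_m | β₁ | ... | β_n
is
  A  → β₁ A' | ... | β_n A'
  A' → α₁ A' | ... | α_m A' | ε

C → * * becomes C → * * C'
C → C a c becomes C' → a c C'
C → C / / becomes C' → / / C'
Add C' → ε

Resulting grammar:
C → * * C'
C' → a c C'
C' → / / C'
C' → ε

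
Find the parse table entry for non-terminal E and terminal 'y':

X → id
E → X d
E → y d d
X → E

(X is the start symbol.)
To find M[E, 'y'], we find productions for E where 'y' is in the predict set (PREDICT(N → α) = (FIRST(α) \ {ε}) ∪ (FOLLOW(N) if α ⇒* ε)).

Relevant sets:
  FIRST(X) = { 'id', 'y' }

E → X d: PREDICT = { 'id', 'y' }
  'y' is in predict set, so this production goes in M[E, 'y']
E → y d d: PREDICT = { 'y' }
  'y' is in predict set, so this production goes in M[E, 'y']

M[E, 'y'] = E → X d, E → y d d  (a multiply-defined cell — the grammar is not LL(1))

Answer: E → X d, E → y d d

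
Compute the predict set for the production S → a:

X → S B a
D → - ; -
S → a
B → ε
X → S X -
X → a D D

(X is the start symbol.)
{ 'a' }

PREDICT(S → a) = (FIRST(RHS) \ {ε}) ∪ (FOLLOW(S) if ε ∈ FIRST(RHS), i.e. RHS ⇒* ε)
FIRST(a) = { 'a' }
ε ∉ FIRST(a), so FOLLOW(S) is not added.
PREDICT(S → a) = { 'a' }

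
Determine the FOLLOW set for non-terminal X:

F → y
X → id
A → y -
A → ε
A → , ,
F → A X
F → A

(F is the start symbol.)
To compute FOLLOW(X), find every occurrence of X on a right-hand side N → α X β: add FIRST(β) \ {ε}, and if β is empty or nullable also add FOLLOW(N). Iterate to a fixed point.

In F → A X: X is at the end, add FOLLOW(F)

The FOLLOW sets referred to above (computed the same way, to a fixed point):
  FOLLOW(F) = { $ }

Taking the union: FOLLOW(X) = { $ }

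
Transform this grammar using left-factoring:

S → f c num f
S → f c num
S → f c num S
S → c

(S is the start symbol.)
S → f c num S'
S' → f
S' → ε
S' → S
S → c

Left-factoring transforms A → αβ₁ | αβ₂ into A → αA' and A' → β₁ | β₂
(α is the longest common prefix among the alternatives). Repeat until
no nonterminal has two alternatives with a common prefix.

Round 1: S has alternatives sharing prefix 'f c num'. Introduce S': S → f c num S'
  Add: S' → f
  Add: S' → ε
  Add: S' → S

No remaining common prefixes — done.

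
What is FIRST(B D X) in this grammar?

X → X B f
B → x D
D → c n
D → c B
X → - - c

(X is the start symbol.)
{ 'x' }

FIRST sets of the non-terminals involved (from the grammar, by fixed-point iteration):
  FIRST(B) = { 'x' }

To compute FIRST(B D X), process the symbols left to right:
Symbol B is a non-terminal. Add FIRST(B) \ {ε} = { 'x' }
B is not nullable (ε ∉ FIRST(B)), so stop here.
FIRST(B D X) = { 'x' }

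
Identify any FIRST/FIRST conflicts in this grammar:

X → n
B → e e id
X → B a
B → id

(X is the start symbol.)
No FIRST/FIRST conflicts.

A FIRST/FIRST conflict occurs when two productions N → α and N → β for the same non-terminal have FIRST(α) ∩ FIRST(β) ≠ ∅ (with ε ∈ FIRST of a nullable right-hand side, so two nullable alternatives also conflict).

FIRST sets of the non-terminals at (or reachable through a nullable prefix from) the front of some alternative:
  FIRST(B) = { 'e', 'id' }

Productions for X:
  X → n: FIRST = { 'n' }
  X → B a: FIRST = { 'e', 'id' }
Productions for B:
  B → e e id: FIRST = { 'e' }
  B → id: FIRST = { 'id' }

All alternatives of each non-terminal have pairwise disjoint FIRST sets.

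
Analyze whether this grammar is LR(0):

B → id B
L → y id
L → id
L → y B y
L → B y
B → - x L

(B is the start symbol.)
A grammar is LR(0) if no state in the canonical LR(0) collection has:
  - both a shift item (dot before a terminal) and a complete item (shift-reduce conflict), or
  - two or more complete items (reduce-reduce conflict; the accept item [B' → B .] counts as a complete item here).

Augment with B' → B and build the canonical LR(0) collection (I0 = CLOSURE({[B' → . B]}), then GOTO on every symbol after a dot until no new states appear). It has 14 states:
  I0: { [B → . - x L], [B → . id B], [B' → . B] }  — shift
  I1: { [B → - . x L] }  — shift
  I2: { [B' → B .] }  — accept
  I3: { [B → . - x L], [B → . id B], [B → id . B] }  — shift
  I4: { [B → id B .] }  — reduce
  I5: { [B → - x . L], [B → . - x L], [B → . id B], [L → . B y], [L → . id], [L → . y B y], [L → . y id] }  — shift
  I6: { [L → B . y] }  — shift
  I7: { [B → - x L .] }  — reduce
  I8: { [B → . - x L], [B → . id B], [B → id . B], [L → id .] }  — shift, reduce
  I9: { [B → . - x L], [B → . id B], [L → y . B y], [L → y . id] }  — shift
  I10: { [L → y B . y] }  — shift
  I11: { [B → . - x L], [B → . id B], [B → id . B], [L → y id .] }  — shift, reduce
  I12: { [L → y B y .] }  — reduce
  I13: { [L → B y .] }  — reduce

Conflict in state I8:
  Shift-reduce conflict between [L → id .] and [B → . - x L]
So the grammar is NOT LR(0).

Answer: No. Shift-reduce conflict between [L → id .] and [B → . - x L]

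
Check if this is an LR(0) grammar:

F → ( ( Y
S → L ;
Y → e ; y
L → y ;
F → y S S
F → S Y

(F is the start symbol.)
Yes, the grammar is LR(0)

Augment with F' → F and build the canonical LR(0) collection (I0 = CLOSURE({[F' → . F]}), then GOTO on every symbol after a dot until no new states appear). It has 17 states:
  I0: { [F → . ( ( Y], [F → . S Y], [F → . y S S], [F' → . F], [L → . y ;], [S → . L ;] }  — shift
  I1: { [F → ( . ( Y] }  — shift
  I2: { [F' → F .] }  — accept
  I3: { [S → L . ;] }  — shift
  I4: { [F → S . Y], [Y → . e ; y] }  — shift
  I5: { [F → y . S S], [L → . y ;], [L → y . ;], [S → . L ;] }  — shift
  I6: { [L → y ; .] }  — reduce
  I7: { [F → y S . S], [L → . y ;], [S → . L ;] }  — shift
  I8: { [L → y . ;] }  — shift
  I9: { [F → y S S .] }  — reduce
  I10: { [F → S Y .] }  — reduce
  I11: { [Y → e . ; y] }  — shift
  I12: { [Y → e ; . y] }  — shift
  I13: { [Y → e ; y .] }  — reduce
  I14: { [S → L ; .] }  — reduce
  I15: { [F → ( ( . Y], [Y → . e ; y] }  — shift
  I16: { [F → ( ( Y .] }  — reduce

Every state is either a pure shift/goto state or contains exactly one complete item and nothing to shift — no conflicts. The grammar is LR(0).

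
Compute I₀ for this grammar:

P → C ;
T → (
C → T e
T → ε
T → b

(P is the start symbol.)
First, augment the grammar with P' → P
I₀ = CLOSURE({ [P' → . P] }):
  [P' → . P] has the dot before P: add [P → . C ;]
  [P → . C ;] has the dot before C: add [C → . T e]
  [C → . T e] has the dot before T: add [T → . (], [T → .], [T → . b]
No further items can be added.

I₀ = { [C → . T e], [P → . C ;], [P' → . P], [T → . (], [T → . b], [T → .] }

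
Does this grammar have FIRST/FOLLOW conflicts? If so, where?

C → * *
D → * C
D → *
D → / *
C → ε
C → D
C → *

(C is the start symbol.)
No FIRST/FOLLOW conflicts.

A FIRST/FOLLOW conflict occurs when a non-terminal N has a nullable alternative N → β (β ⇒* ε) and another alternative N → α with FIRST(α) ∩ FOLLOW(N) ≠ ∅: on such a lookahead the parser cannot decide between expanding α and letting N vanish via β.

Nullable non-terminals: C.
FIRST sets used below: FIRST(D) = { '*', '/' }

C: nullable alternative(s) C → ε; FOLLOW(C) = { $ }
  C → * *: FIRST \ {ε} = { '*' } — disjoint from FOLLOW(C)
  C → ε: FIRST \ {ε} = { } — this is the only nullable alternative, skip
  C → D: FIRST \ {ε} = { '*', '/' } — disjoint from FOLLOW(C)
  C → *: FIRST \ {ε} = { '*' } — disjoint from FOLLOW(C)

D has no nullable alternative, so no FIRST/FOLLOW check is needed there.

No FIRST/FOLLOW conflicts found.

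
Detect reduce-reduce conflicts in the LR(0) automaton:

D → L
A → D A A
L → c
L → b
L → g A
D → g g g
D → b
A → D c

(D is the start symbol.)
Yes — I3: [D → b .] vs [L → b .]; I11: [A → D c .] vs [L → c .]

Augment with D' → D and build the canonical LR(0) collection (I0 = CLOSURE({[D' → . D]}), then GOTO on every symbol after a dot until no new states appear). It has 13 states:
  I0: { [D → . L], [D → . b], [D → . g g g], [D' → . D], [L → . b], [L → . c], [L → . g A] }  — shift
  I1: { [D' → D .] }  — accept
  I2: { [D → L .] }  — reduce
  I3: { [D → b .], [L → b .] }  — 2 reduces
  I4: { [L → c .] }  — reduce
  I5: { [A → . D A A], [A → . D c], [D → . L], [D → . b], [D → . g g g], [D → g . g g], [L → . b], [L → . c], [L → . g A], [L → g . A] }  — shift
  I6: { [L → g A .] }  — reduce
  I7: { [A → . D A A], [A → . D c], [A → D . A A], [A → D . c], [D → . L], [D → . b], [D → . g g g], [L → . b], [L → . c], [L → . g A] }  — shift
  I8: { [A → . D A A], [A → . D c], [D → . L], [D → . b], [D → . g g g], [D → g . g g], [D → g g . g], [L → . b], [L → . c], [L → . g A], [L → g . A] }  — shift
  I9: { [A → . D A A], [A → . D c], [D → . L], [D → . b], [D → . g g g], [D → g . g g], [D → g g . g], [D → g g g .], [L → . b], [L → . c], [L → . g A], [L → g . A] }  — shift, reduce
  I10: { [A → . D A A], [A → . D c], [A → D A . A], [D → . L], [D → . b], [D → . g g g], [L → . b], [L → . c], [L → . g A] }  — shift
  I11: { [A → D c .], [L → c .] }  — 2 reduces
  I12: { [A → D A A .] }  — reduce

I3 contains complete items [D → b .], [L → b .] — reduce-reduce conflict.
I11 contains complete items [A → D c .], [L → c .] — reduce-reduce conflict.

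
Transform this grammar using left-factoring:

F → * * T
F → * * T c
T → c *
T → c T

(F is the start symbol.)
Left-factoring transforms A → αβ₁ | αβ₂ into A → αA' and A' → β₁ | β₂
(α is the longest common prefix among the alternatives). Repeat until
no nonterminal has two alternatives with a common prefix.

Round 1: F has alternatives sharing prefix '* * T'. Introduce F': F → * * T F'
  Add: F' → ε
  Add: F' → c

Round 2: T has alternatives sharing prefix 'c'. Introduce T': T → c T'
  Add: T' → *
  Add: T' → T

No remaining common prefixes — done.

Resulting grammar:
F → * * T F'
F' → ε
F' → c
T → c T'
T' → *
T' → T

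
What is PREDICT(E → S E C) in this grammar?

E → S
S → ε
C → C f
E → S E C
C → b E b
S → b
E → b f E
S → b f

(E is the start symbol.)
{ 'b' }

PREDICT(E → S E C) = (FIRST(RHS) \ {ε}) ∪ (FOLLOW(E) if ε ∈ FIRST(RHS), i.e. RHS ⇒* ε)
FIRST(S) = { 'b', ε }
FIRST(E) = { 'b', ε }
FIRST(C) = { 'b' }
FIRST(S E C) = { 'b' }
ε ∉ FIRST(S E C), so FOLLOW(E) is not added.
PREDICT(E → S E C) = { 'b' }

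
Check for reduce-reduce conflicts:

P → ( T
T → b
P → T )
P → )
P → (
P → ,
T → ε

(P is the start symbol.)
Yes — I1: [P → ( .] vs [T → .]

A reduce-reduce conflict occurs when an LR(0) state has two complete items [A → α .] and [B → β .] — both call for a reduction, and with no lookahead the parser cannot choose between them.

Augment with P' → P and build the canonical LR(0) collection (I0 = CLOSURE({[P' → . P]}), then GOTO on every symbol after a dot until no new states appear). It has 9 states:
  I0: { [P → . ( T], [P → . (], [P → . )], [P → . ,], [P → . T )], [P' → . P], [T → . b], [T → .] }  — shift, reduce
  I1: { [P → ( . T], [P → ( .], [T → . b], [T → .] }  — shift, 2 reduces
  I2: { [P → ) .] }  — reduce
  I3: { [P → , .] }  — reduce
  I4: { [P' → P .] }  — accept
  I5: { [P → T . )] }  — shift
  I6: { [T → b .] }  — reduce
  I7: { [P → T ) .] }  — reduce
  I8: { [P → ( T .] }  — reduce

I1 contains complete items [P → ( .], [T → .] — reduce-reduce conflict.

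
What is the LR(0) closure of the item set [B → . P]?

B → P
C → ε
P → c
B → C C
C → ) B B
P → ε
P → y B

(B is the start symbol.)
Start with: [B → . P]
  [B → . P] has the dot before P: add [P → . c], [P → .], [P → . y B]
No further items can be added.

CLOSURE = { [B → . P], [P → . c], [P → . y B], [P → .] }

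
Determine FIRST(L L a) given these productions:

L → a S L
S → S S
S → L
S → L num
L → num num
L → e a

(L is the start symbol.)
{ 'a', 'e', 'num' }

FIRST sets of the non-terminals involved (from the grammar, by fixed-point iteration):
  FIRST(L) = { 'a', 'e', 'num' }

To compute FIRST(L L a), process the symbols left to right:
Symbol L is a non-terminal. Add FIRST(L) \ {ε} = { 'a', 'e', 'num' }
L is not nullable (ε ∉ FIRST(L)), so stop here.
FIRST(L L a) = { 'a', 'e', 'num' }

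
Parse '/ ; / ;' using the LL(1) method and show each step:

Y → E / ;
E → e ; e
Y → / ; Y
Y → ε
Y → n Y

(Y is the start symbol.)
Stack is shown with the top on the left.

Stack    Input      Action
--------------------------
Y $      / ; / ; $  output Y → / ; Y
/ ; Y $  / ; / ; $  match '/'
; Y $    ; / ; $    match ';'
Y $      / ; $      output Y → / ; Y
/ ; Y $  / ; $      match '/'
; Y $    ; $        match ';'
Y $      $          output Y → ε
$        $          accept

The string is accepted.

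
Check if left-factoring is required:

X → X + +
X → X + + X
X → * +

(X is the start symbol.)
Yes, X has productions with common prefix 'X + +'

Left-factoring is needed when two productions for the same non-terminal
share a common prefix on the right-hand side.

Productions for X:
  X → X + +
  X → X + + X
  X → * +

Found common prefix 'X + +' in productions for X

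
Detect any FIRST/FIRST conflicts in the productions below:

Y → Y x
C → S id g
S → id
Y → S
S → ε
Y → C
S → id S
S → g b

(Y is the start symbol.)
A FIRST/FIRST conflict occurs when two productions N → α and N → β for the same non-terminal have FIRST(α) ∩ FIRST(β) ≠ ∅ (with ε ∈ FIRST of a nullable right-hand side, so two nullable alternatives also conflict).

FIRST sets of the non-terminals at (or reachable through a nullable prefix from) the front of some alternative:
  FIRST(Y) = { 'g', 'id', 'x', ε }
  FIRST(S) = { 'g', 'id', ε }
  FIRST(C) = { 'g', 'id' }

Productions for Y:
  Y → Y x: FIRST = { 'g', 'id', 'x' }
  Y → S: FIRST = { 'g', 'id', ε }
  Y → C: FIRST = { 'g', 'id' }
Productions for S:
  S → id: FIRST = { 'id' }
  S → ε: FIRST = { ε }
  S → id S: FIRST = { 'id' }
  S → g b: FIRST = { 'g' }
C has only one production, so no FIRST/FIRST conflict is possible there.

Conflict for Y: Y → Y x and Y → S
  Overlap: { 'g', 'id' }
Conflict for Y: Y → Y x and Y → C
  Overlap: { 'g', 'id' }
Conflict for Y: Y → S and Y → C
  Overlap: { 'g', 'id' }
Conflict for S: S → id and S → id S
  Overlap: { 'id' }

Answer: Yes. Y → Y x / Y → S on { 'g', 'id' }; Y → Y x / Y → C on { 'g', 'id' }; Y → S / Y → C on { 'g', 'id' }; S → id / S → id S on { 'id' }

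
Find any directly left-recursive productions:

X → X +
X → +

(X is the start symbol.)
Yes, X is left-recursive

X → X +: LEFT RECURSIVE (starts with X)
X → +: starts with '+'

The grammar has direct left recursion on: X.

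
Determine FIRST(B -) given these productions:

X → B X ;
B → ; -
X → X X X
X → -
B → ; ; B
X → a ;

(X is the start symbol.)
FIRST sets of the non-terminals involved (from the grammar, by fixed-point iteration):
  FIRST(B) = { ';' }

To compute FIRST(B -), process the symbols left to right:
Symbol B is a non-terminal. Add FIRST(B) \ {ε} = { ';' }
B is not nullable (ε ∉ FIRST(B)), so stop here.
FIRST(B -) = { ';' }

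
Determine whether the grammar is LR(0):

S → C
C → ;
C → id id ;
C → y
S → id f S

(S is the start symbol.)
Yes, the grammar is LR(0)

A grammar is LR(0) if no state in the canonical LR(0) collection has:
  - both a shift item (dot before a terminal) and a complete item (shift-reduce conflict), or
  - two or more complete items (reduce-reduce conflict; the accept item [S' → S .] counts as a complete item here).

Augment with S' → S and build the canonical LR(0) collection (I0 = CLOSURE({[S' → . S]}), then GOTO on every symbol after a dot until no new states appear). It has 10 states:
  I0: { [C → . ;], [C → . id id ;], [C → . y], [S → . C], [S → . id f S], [S' → . S] }  — shift
  I1: { [C → ; .] }  — reduce
  I2: { [S → C .] }  — reduce
  I3: { [S' → S .] }  — accept
  I4: { [C → id . id ;], [S → id . f S] }  — shift
  I5: { [C → y .] }  — reduce
  I6: { [C → . ;], [C → . id id ;], [C → . y], [S → . C], [S → . id f S], [S → id f . S] }  — shift
  I7: { [C → id id . ;] }  — shift
  I8: { [C → id id ; .] }  — reduce
  I9: { [S → id f S .] }  — reduce

Every state is either a pure shift/goto state or contains exactly one complete item and nothing to shift — no conflicts. The grammar is LR(0).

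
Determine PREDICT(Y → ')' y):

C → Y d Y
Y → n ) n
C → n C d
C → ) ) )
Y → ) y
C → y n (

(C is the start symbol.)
{ ')' }

PREDICT(Y → ')' y) = (FIRST(RHS) \ {ε}) ∪ (FOLLOW(Y) if ε ∈ FIRST(RHS), i.e. RHS ⇒* ε)
FIRST(')' y) = { ')' }
ε ∉ FIRST(')' y), so FOLLOW(Y) is not added.
PREDICT(Y → ')' y) = { ')' }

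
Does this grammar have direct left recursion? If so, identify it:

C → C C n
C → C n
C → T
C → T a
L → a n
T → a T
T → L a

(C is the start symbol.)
Yes, C is left-recursive

Direct left recursion occurs when N → N α for some non-terminal N (the right-hand side begins with the left-hand side itself).

C → C C n: LEFT RECURSIVE (starts with C)
C → C n: LEFT RECURSIVE (starts with C)
C → T: starts with T
C → T a: starts with T
L → a n: starts with a
T → a T: starts with a
T → L a: starts with L

The grammar has direct left recursion on: C.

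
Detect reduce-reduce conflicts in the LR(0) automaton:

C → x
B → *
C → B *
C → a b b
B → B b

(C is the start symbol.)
Augment with C' → C and build the canonical LR(0) collection (I0 = CLOSURE({[C' → . C]}), then GOTO on every symbol after a dot until no new states appear). It has 10 states:
  I0: { [B → . *], [B → . B b], [C → . B *], [C → . a b b], [C → . x], [C' → . C] }  — shift
  I1: { [B → * .] }  — reduce
  I2: { [B → B . b], [C → B . *] }  — shift
  I3: { [C' → C .] }  — accept
  I4: { [C → a . b b] }  — shift
  I5: { [C → x .] }  — reduce
  I6: { [C → a b . b] }  — shift
  I7: { [C → a b b .] }  — reduce
  I8: { [C → B * .] }  — reduce
  I9: { [B → B b .] }  — reduce

No state contains more than one complete item.

Answer: No reduce-reduce conflicts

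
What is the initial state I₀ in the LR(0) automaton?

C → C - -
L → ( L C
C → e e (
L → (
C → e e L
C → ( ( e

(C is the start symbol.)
First, augment the grammar with C' → C
I₀ = CLOSURE({ [C' → . C] }):
  [C' → . C] has the dot before C: add [C → . C - -], [C → . e e (], [C → . e e L], [C → . ( ( e]
No further items can be added.

I₀ = { [C → . ( ( e], [C → . C - -], [C → . e e (], [C → . e e L], [C' → . C] }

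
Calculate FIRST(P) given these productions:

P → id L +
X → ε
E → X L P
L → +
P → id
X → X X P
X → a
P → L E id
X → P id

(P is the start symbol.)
{ '+', 'id' }

FIRST sets of the other non-terminals involved (by the same procedure, iterated to a fixed point):
  FIRST(L) = { '+' }

From P → id L +:
  - id is a terminal: add 'id' and stop
From P → id:
  - id is a terminal: add 'id' and stop
From P → L E id:
  - L is a non-terminal: add FIRST(L) \ {ε} = { '+' }
    L is not nullable, so stop

Collecting: FIRST(P) = { '+', 'id' }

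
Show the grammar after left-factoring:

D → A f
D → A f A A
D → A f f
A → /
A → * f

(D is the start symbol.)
D → A f D'
D' → ε
D' → A A
D' → f
A → /
A → * f

Left-factoring transforms A → αβ₁ | αβ₂ into A → αA' and A' → β₁ | β₂
(α is the longest common prefix among the alternatives). Repeat until
no nonterminal has two alternatives with a common prefix.

Round 1: D has alternatives sharing prefix 'A f'. Introduce D': D → A f D'
  Add: D' → ε
  Add: D' → A A
  Add: D' → f

No remaining common prefixes — done.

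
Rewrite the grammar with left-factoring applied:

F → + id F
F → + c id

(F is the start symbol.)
F → + F'
F' → id F
F' → c id

Left-factoring transforms A → αβ₁ | αβ₂ into A → αA' and A' → β₁ | β₂
(α is the longest common prefix among the alternatives). Repeat until
no nonterminal has two alternatives with a common prefix.

Round 1: F has alternatives sharing prefix '+'. Introduce F': F → + F'
  Add: F' → id F
  Add: F' → c id

No remaining common prefixes — done.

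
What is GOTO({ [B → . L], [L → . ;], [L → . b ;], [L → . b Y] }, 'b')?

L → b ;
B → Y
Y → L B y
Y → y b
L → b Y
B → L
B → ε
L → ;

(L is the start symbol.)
{ [L → . ;], [L → . b ;], [L → . b Y], [L → b . ;], [L → b . Y], [Y → . L B y], [Y → . y b] }

GOTO(I, 'b') = CLOSURE({ [A → αX.β] : [A → α.Xβ] ∈ I, X = 'b' })

Items with dot before 'b', with the dot advanced:
  [L → . b ;] → [L → b . ;]
  [L → . b Y] → [L → b . Y]
Closure of the advanced items:
  [L → b . Y] has the dot before Y: add [Y → . L B y], [Y → . y b]
  [Y → . L B y] has the dot before L: add [L → . b ;], [L → . b Y], [L → . ;]

GOTO = { [L → . ;], [L → . b ;], [L → . b Y], [L → b . ;], [L → b . Y], [Y → . L B y], [Y → . y b] }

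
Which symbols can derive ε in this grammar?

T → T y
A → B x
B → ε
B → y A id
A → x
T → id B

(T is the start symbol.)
{ 'B' }

A non-terminal is nullable if it can derive ε (the empty string): either it has an ε-production, or it has a production whose right-hand side consists entirely of nullable non-terminals.

ε-productions: B → ε
So B is immediately nullable.
No further non-terminal can be added: every production for the remaining non-terminals contains a terminal or a non-nullable non-terminal.
Nullable = { 'B' }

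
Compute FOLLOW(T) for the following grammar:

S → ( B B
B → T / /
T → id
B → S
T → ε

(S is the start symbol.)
{ '/' }

In B → T / /: T is followed by '/' '/', add FIRST('/' '/') \ {ε} = { '/' }

Taking the union: FOLLOW(T) = { '/' }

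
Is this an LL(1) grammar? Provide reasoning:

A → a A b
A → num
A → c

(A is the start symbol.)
A grammar is LL(1) if for each non-terminal N with multiple productions, the predict sets of those productions are pairwise disjoint, where PREDICT(N → α) = (FIRST(α) \ {ε}) ∪ (FOLLOW(N) if α ⇒* ε).

For A:
  PREDICT(A → a A b) = { 'a' }
  PREDICT(A → num) = { 'num' }
  PREDICT(A → c) = { 'c' }

All predict sets are disjoint. The grammar IS LL(1).

Answer: Yes, the grammar is LL(1).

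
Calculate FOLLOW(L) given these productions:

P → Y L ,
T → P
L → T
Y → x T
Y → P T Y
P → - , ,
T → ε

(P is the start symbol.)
{ ',' }

In P → Y L ,: L is followed by ',', add FIRST(',') \ {ε} = { ',' }

Taking the union: FOLLOW(L) = { ',' }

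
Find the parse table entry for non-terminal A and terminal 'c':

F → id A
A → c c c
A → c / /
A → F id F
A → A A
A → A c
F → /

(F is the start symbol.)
To find M[A, 'c'], we find productions for A where 'c' is in the predict set (PREDICT(N → α) = (FIRST(α) \ {ε}) ∪ (FOLLOW(N) if α ⇒* ε)).

Relevant sets:
  FIRST(F) = { '/', 'id' }
  FIRST(A) = { '/', 'c', 'id' }

A → c c c: PREDICT = { 'c' }
  'c' is in predict set, so this production goes in M[A, 'c']
A → c / /: PREDICT = { 'c' }
  'c' is in predict set, so this production goes in M[A, 'c']
A → F id F: PREDICT = { '/', 'id' }
A → A A: PREDICT = { '/', 'c', 'id' }
  'c' is in predict set, so this production goes in M[A, 'c']
A → A c: PREDICT = { '/', 'c', 'id' }
  'c' is in predict set, so this production goes in M[A, 'c']

M[A, 'c'] = A → c c c, A → c / /, A → A A, A → A c  (a multiply-defined cell — the grammar is not LL(1))

Answer: A → c c c, A → c / /, A → A A, A → A c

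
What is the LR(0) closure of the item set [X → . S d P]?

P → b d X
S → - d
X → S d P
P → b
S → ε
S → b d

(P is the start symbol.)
To compute CLOSURE, for each item [A → α.Bβ] where B is a non-terminal, add [B → .γ] for all productions B → γ; repeat for the newly added items until nothing changes.

Start with: [X → . S d P]
  [X → . S d P] has the dot before S: add [S → . - d], [S → .], [S → . b d]
No further items can be added.

CLOSURE = { [S → . - d], [S → . b d], [S → .], [X → . S d P] }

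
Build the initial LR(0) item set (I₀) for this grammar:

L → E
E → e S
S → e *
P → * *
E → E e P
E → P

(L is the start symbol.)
{ [E → . E e P], [E → . P], [E → . e S], [L → . E], [L' → . L], [P → . * *] }

First, augment the grammar with L' → L
I₀ = CLOSURE({ [L' → . L] }):
  [L' → . L] has the dot before L: add [L → . E]
  [L → . E] has the dot before E: add [E → . e S], [E → . E e P], [E → . P]
  [E → . P] has the dot before P: add [P → . * *]
No further items can be added.

I₀ = { [E → . E e P], [E → . P], [E → . e S], [L → . E], [L' → . L], [P → . * *] }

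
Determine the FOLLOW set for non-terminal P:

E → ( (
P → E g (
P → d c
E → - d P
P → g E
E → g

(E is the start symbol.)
{ $, 'g' }

In E → - d P: P is at the end, add FOLLOW(E)

The FOLLOW sets referred to above (computed the same way, to a fixed point):
  FOLLOW(E) = { $, 'g' }

Taking the union: FOLLOW(P) = { $, 'g' }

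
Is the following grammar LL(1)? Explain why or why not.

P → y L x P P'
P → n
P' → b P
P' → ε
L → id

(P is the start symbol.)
No. Predict set conflict for P': { 'b' }

Relevant sets:
  FOLLOW(P') = { $, 'b' }

For P:
  PREDICT(P → y L x P P') = { 'y' }
  PREDICT(P → n) = { 'n' }
For P':
  PREDICT(P' → b P) = { 'b' }
  PREDICT(P' → ε) = { $, 'b' }
L has a single production, so nothing to check there.

Conflict found: Predict set conflict for P': { 'b' }
The grammar is NOT LL(1).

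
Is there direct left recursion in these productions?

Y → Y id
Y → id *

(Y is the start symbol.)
Yes, Y is left-recursive

Direct left recursion occurs when N → N α for some non-terminal N (the right-hand side begins with the left-hand side itself).

Y → Y id: LEFT RECURSIVE (starts with Y)
Y → id *: starts with id

The grammar has direct left recursion on: Y.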